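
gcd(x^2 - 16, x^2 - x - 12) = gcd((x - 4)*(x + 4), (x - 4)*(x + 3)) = x - 4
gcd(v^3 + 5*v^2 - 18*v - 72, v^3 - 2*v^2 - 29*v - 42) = v + 3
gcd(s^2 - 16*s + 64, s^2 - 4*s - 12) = 1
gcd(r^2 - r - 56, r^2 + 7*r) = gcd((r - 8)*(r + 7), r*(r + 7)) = r + 7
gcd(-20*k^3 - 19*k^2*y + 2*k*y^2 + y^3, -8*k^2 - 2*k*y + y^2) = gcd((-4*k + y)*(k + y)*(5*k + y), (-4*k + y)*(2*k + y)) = -4*k + y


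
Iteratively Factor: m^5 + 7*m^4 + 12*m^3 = (m)*(m^4 + 7*m^3 + 12*m^2) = m*(m + 4)*(m^3 + 3*m^2) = m^2*(m + 4)*(m^2 + 3*m) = m^3*(m + 4)*(m + 3)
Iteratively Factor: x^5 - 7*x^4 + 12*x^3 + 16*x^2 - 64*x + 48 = (x - 2)*(x^4 - 5*x^3 + 2*x^2 + 20*x - 24) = (x - 3)*(x - 2)*(x^3 - 2*x^2 - 4*x + 8) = (x - 3)*(x - 2)*(x + 2)*(x^2 - 4*x + 4) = (x - 3)*(x - 2)^2*(x + 2)*(x - 2)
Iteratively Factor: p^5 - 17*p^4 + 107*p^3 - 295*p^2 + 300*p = (p - 4)*(p^4 - 13*p^3 + 55*p^2 - 75*p) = p*(p - 4)*(p^3 - 13*p^2 + 55*p - 75) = p*(p - 5)*(p - 4)*(p^2 - 8*p + 15) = p*(p - 5)*(p - 4)*(p - 3)*(p - 5)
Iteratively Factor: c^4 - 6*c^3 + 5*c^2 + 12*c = (c - 4)*(c^3 - 2*c^2 - 3*c) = c*(c - 4)*(c^2 - 2*c - 3) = c*(c - 4)*(c - 3)*(c + 1)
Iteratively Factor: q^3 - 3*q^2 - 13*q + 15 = (q - 5)*(q^2 + 2*q - 3) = (q - 5)*(q + 3)*(q - 1)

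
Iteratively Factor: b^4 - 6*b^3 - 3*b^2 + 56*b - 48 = (b - 4)*(b^3 - 2*b^2 - 11*b + 12) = (b - 4)^2*(b^2 + 2*b - 3) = (b - 4)^2*(b + 3)*(b - 1)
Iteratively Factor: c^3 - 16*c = (c)*(c^2 - 16) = c*(c - 4)*(c + 4)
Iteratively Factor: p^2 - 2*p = (p)*(p - 2)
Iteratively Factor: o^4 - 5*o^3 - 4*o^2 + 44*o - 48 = (o - 2)*(o^3 - 3*o^2 - 10*o + 24) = (o - 2)^2*(o^2 - o - 12) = (o - 2)^2*(o + 3)*(o - 4)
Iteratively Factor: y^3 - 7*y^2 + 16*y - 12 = (y - 3)*(y^2 - 4*y + 4) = (y - 3)*(y - 2)*(y - 2)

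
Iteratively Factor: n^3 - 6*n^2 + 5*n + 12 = (n + 1)*(n^2 - 7*n + 12) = (n - 3)*(n + 1)*(n - 4)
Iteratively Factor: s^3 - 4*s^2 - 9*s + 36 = (s - 4)*(s^2 - 9) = (s - 4)*(s + 3)*(s - 3)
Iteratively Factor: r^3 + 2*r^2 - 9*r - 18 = (r - 3)*(r^2 + 5*r + 6) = (r - 3)*(r + 3)*(r + 2)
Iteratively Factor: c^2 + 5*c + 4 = (c + 1)*(c + 4)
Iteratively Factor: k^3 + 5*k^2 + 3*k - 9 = (k + 3)*(k^2 + 2*k - 3) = (k + 3)^2*(k - 1)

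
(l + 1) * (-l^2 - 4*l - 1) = -l^3 - 5*l^2 - 5*l - 1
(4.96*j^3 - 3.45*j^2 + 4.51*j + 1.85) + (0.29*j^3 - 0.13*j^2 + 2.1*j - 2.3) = 5.25*j^3 - 3.58*j^2 + 6.61*j - 0.45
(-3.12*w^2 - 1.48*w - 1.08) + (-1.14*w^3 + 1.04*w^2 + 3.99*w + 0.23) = -1.14*w^3 - 2.08*w^2 + 2.51*w - 0.85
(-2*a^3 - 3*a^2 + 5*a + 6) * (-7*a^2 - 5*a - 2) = 14*a^5 + 31*a^4 - 16*a^3 - 61*a^2 - 40*a - 12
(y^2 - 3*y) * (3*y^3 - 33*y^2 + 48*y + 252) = 3*y^5 - 42*y^4 + 147*y^3 + 108*y^2 - 756*y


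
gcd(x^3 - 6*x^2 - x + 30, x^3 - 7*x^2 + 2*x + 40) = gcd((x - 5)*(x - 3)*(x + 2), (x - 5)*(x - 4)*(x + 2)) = x^2 - 3*x - 10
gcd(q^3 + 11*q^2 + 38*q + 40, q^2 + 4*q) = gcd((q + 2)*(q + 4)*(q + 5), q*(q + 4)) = q + 4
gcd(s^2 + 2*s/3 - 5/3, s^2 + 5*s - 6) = s - 1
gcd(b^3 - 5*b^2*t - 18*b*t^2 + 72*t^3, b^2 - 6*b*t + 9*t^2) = -b + 3*t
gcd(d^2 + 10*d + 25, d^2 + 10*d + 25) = d^2 + 10*d + 25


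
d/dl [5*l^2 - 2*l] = 10*l - 2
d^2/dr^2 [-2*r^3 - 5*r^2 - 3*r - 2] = -12*r - 10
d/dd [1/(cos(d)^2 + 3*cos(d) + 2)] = (2*cos(d) + 3)*sin(d)/(cos(d)^2 + 3*cos(d) + 2)^2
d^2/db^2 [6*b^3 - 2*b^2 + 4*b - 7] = 36*b - 4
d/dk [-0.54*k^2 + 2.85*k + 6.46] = 2.85 - 1.08*k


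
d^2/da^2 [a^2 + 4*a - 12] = 2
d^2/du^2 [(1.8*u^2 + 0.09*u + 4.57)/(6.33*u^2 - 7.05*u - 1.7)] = (167.867802*u^3 + 1214.908038*u^2 - 1217.84769*u + 560.88309)/(253.636137*u^6 - 847.457235*u^5 + 739.499085*u^4 + 104.787675*u^3 - 198.60165*u^2 - 61.1235*u - 4.913)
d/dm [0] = 0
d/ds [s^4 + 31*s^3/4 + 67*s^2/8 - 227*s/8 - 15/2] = 4*s^3 + 93*s^2/4 + 67*s/4 - 227/8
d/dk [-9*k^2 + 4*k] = 4 - 18*k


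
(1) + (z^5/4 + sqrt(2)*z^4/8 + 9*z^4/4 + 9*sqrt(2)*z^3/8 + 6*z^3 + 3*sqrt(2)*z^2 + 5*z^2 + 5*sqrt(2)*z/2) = z^5/4 + sqrt(2)*z^4/8 + 9*z^4/4 + 9*sqrt(2)*z^3/8 + 6*z^3 + 3*sqrt(2)*z^2 + 5*z^2 + 5*sqrt(2)*z/2 + 1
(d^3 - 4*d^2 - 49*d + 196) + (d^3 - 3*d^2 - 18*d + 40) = 2*d^3 - 7*d^2 - 67*d + 236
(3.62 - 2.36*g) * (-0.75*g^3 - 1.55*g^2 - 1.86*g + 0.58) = 1.77*g^4 + 0.943*g^3 - 1.2214*g^2 - 8.102*g + 2.0996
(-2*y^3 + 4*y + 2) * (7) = -14*y^3 + 28*y + 14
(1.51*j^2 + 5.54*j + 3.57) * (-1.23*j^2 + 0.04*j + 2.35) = -1.8573*j^4 - 6.7538*j^3 - 0.621*j^2 + 13.1618*j + 8.3895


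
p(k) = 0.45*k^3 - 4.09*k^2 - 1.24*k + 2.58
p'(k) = 1.35*k^2 - 8.18*k - 1.24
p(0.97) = -2.06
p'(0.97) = -7.90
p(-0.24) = 2.64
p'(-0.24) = 0.80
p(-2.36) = -23.19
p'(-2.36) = 25.58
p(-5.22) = -166.40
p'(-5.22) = 78.24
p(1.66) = -8.69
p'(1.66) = -11.10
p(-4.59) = -121.41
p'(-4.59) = 64.75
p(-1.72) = -9.68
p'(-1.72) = 16.82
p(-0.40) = 2.39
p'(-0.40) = 2.25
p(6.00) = -54.90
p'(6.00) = -1.72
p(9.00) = -11.82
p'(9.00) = 34.49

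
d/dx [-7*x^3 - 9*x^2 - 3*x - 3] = -21*x^2 - 18*x - 3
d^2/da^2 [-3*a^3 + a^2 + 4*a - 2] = 2 - 18*a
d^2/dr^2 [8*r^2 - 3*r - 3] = 16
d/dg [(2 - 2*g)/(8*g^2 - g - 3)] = 2*(-8*g^2 + g + (g - 1)*(16*g - 1) + 3)/(-8*g^2 + g + 3)^2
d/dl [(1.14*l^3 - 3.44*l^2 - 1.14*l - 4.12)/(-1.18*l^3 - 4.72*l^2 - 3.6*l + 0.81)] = (-9.44*l^4 - 10.8984*l^3 - 4.8114*l^2 - 44.4656*l - 15.7554)/(1.3924*l^6 + 11.1392*l^5 + 30.7744*l^4 + 32.0724*l^3 + 5.3136*l^2 - 5.832*l + 0.6561)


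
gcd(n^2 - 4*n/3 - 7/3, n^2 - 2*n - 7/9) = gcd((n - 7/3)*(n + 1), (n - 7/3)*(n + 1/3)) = n - 7/3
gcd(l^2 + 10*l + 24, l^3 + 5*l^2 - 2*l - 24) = l + 4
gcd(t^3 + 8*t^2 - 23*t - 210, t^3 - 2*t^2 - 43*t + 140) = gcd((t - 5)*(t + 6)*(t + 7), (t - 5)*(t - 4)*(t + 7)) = t^2 + 2*t - 35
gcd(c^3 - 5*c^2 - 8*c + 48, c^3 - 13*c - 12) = c^2 - c - 12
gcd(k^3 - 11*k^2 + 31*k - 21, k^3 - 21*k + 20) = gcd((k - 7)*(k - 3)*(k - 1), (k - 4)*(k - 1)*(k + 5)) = k - 1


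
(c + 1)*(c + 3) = c^2 + 4*c + 3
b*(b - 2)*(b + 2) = b^3 - 4*b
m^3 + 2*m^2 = m^2*(m + 2)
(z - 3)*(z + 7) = z^2 + 4*z - 21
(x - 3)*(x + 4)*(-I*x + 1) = -I*x^3 + x^2 - I*x^2 + x + 12*I*x - 12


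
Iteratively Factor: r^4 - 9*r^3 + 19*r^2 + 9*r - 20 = (r - 4)*(r^3 - 5*r^2 - r + 5) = (r - 4)*(r + 1)*(r^2 - 6*r + 5) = (r - 4)*(r - 1)*(r + 1)*(r - 5)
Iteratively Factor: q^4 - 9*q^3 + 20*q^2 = (q)*(q^3 - 9*q^2 + 20*q) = q*(q - 5)*(q^2 - 4*q) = q^2*(q - 5)*(q - 4)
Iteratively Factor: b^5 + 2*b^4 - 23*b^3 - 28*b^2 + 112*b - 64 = (b - 4)*(b^4 + 6*b^3 + b^2 - 24*b + 16) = (b - 4)*(b - 1)*(b^3 + 7*b^2 + 8*b - 16) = (b - 4)*(b - 1)*(b + 4)*(b^2 + 3*b - 4) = (b - 4)*(b - 1)*(b + 4)^2*(b - 1)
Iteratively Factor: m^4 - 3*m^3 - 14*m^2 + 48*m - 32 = (m - 2)*(m^3 - m^2 - 16*m + 16) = (m - 2)*(m - 1)*(m^2 - 16) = (m - 4)*(m - 2)*(m - 1)*(m + 4)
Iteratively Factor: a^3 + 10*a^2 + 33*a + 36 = (a + 4)*(a^2 + 6*a + 9) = (a + 3)*(a + 4)*(a + 3)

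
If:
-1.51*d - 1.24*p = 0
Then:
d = -0.821192052980132*p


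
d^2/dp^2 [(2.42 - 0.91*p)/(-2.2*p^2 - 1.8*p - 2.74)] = ((7.372 - 12.012*p)*(2.2*p^2 + 1.8*p + 2.74) + (0.91*p - 2.42)*(4.4*p + 1.8)*(8.8*p + 3.6))/(2.2*p^2 + 1.8*p + 2.74)^3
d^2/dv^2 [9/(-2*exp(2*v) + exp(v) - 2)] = 9*(-2*(4*exp(v) - 1)^2*exp(v) + (8*exp(v) - 1)*(2*exp(2*v) - exp(v) + 2))*exp(v)/(2*exp(2*v) - exp(v) + 2)^3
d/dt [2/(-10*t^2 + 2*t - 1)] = 4*(10*t - 1)/(10*t^2 - 2*t + 1)^2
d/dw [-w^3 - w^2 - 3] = w*(-3*w - 2)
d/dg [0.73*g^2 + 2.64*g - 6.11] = 1.46*g + 2.64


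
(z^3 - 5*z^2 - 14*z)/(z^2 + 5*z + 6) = z*(z - 7)/(z + 3)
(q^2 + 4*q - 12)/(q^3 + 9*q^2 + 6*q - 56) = (q + 6)/(q^2 + 11*q + 28)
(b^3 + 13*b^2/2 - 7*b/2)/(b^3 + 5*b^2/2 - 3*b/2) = (b + 7)/(b + 3)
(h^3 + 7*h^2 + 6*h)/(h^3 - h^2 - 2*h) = (h + 6)/(h - 2)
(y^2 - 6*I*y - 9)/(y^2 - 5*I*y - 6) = (y - 3*I)/(y - 2*I)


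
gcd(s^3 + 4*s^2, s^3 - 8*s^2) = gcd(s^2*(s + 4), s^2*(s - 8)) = s^2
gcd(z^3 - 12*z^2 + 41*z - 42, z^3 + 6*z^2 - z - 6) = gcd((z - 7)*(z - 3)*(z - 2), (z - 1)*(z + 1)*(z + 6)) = 1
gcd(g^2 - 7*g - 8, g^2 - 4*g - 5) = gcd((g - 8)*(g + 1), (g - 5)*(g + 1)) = g + 1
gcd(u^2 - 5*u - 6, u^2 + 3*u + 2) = u + 1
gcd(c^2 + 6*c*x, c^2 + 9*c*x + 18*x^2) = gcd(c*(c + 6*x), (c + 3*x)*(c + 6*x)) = c + 6*x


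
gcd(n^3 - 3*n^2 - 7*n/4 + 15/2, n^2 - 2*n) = n - 2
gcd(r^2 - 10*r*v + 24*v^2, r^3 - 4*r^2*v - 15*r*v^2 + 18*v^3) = r - 6*v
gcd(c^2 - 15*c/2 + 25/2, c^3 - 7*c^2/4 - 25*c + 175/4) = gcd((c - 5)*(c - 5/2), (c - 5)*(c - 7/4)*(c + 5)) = c - 5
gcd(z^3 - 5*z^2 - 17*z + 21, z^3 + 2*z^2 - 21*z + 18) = z - 1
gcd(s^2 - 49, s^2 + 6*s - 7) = s + 7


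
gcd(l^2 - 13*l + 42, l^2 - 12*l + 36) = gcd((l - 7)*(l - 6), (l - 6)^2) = l - 6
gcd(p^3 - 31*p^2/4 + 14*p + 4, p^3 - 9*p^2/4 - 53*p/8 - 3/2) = p^2 - 15*p/4 - 1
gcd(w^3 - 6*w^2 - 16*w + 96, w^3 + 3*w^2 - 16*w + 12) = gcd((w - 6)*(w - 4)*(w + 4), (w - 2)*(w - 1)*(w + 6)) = 1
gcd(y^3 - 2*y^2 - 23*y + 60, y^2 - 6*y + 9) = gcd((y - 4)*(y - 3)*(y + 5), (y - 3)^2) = y - 3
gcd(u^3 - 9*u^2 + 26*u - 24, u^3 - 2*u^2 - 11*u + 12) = u - 4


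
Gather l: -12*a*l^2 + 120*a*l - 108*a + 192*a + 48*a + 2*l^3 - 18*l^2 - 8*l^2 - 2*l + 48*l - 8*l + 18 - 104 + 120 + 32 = 132*a + 2*l^3 + l^2*(-12*a - 26) + l*(120*a + 38) + 66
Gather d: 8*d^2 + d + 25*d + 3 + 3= 8*d^2 + 26*d + 6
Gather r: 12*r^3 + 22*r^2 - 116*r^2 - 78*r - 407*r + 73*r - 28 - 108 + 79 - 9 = 12*r^3 - 94*r^2 - 412*r - 66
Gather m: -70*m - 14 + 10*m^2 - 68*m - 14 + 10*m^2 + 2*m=20*m^2 - 136*m - 28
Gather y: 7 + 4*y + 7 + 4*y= 8*y + 14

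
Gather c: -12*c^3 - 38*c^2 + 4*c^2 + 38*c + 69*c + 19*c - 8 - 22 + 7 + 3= -12*c^3 - 34*c^2 + 126*c - 20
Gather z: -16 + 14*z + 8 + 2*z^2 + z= 2*z^2 + 15*z - 8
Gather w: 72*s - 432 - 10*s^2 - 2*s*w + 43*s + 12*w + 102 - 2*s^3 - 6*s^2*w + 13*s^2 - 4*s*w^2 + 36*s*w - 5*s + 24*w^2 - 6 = -2*s^3 + 3*s^2 + 110*s + w^2*(24 - 4*s) + w*(-6*s^2 + 34*s + 12) - 336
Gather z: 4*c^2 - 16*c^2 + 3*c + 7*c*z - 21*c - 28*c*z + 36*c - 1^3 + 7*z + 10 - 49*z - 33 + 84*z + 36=-12*c^2 + 18*c + z*(42 - 21*c) + 12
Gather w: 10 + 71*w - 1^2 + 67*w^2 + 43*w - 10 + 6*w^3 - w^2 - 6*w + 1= 6*w^3 + 66*w^2 + 108*w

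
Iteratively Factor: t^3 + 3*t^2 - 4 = (t - 1)*(t^2 + 4*t + 4) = (t - 1)*(t + 2)*(t + 2)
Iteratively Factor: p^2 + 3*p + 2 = (p + 1)*(p + 2)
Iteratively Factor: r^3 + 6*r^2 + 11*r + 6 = (r + 3)*(r^2 + 3*r + 2) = (r + 1)*(r + 3)*(r + 2)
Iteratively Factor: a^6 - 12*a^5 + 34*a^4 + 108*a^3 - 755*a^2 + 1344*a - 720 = (a - 3)*(a^5 - 9*a^4 + 7*a^3 + 129*a^2 - 368*a + 240) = (a - 5)*(a - 3)*(a^4 - 4*a^3 - 13*a^2 + 64*a - 48) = (a - 5)*(a - 3)^2*(a^3 - a^2 - 16*a + 16) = (a - 5)*(a - 4)*(a - 3)^2*(a^2 + 3*a - 4) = (a - 5)*(a - 4)*(a - 3)^2*(a - 1)*(a + 4)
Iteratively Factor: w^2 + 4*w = (w)*(w + 4)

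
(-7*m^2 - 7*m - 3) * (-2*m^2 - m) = 14*m^4 + 21*m^3 + 13*m^2 + 3*m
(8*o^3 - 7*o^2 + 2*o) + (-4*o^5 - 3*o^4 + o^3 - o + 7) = -4*o^5 - 3*o^4 + 9*o^3 - 7*o^2 + o + 7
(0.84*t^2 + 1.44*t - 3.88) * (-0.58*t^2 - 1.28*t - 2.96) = -0.4872*t^4 - 1.9104*t^3 - 2.0792*t^2 + 0.704000000000001*t + 11.4848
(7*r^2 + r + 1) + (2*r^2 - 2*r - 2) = 9*r^2 - r - 1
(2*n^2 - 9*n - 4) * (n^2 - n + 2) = 2*n^4 - 11*n^3 + 9*n^2 - 14*n - 8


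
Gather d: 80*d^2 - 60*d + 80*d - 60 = 80*d^2 + 20*d - 60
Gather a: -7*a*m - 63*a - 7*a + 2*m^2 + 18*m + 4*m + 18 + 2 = a*(-7*m - 70) + 2*m^2 + 22*m + 20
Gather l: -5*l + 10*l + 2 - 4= 5*l - 2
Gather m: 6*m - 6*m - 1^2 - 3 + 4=0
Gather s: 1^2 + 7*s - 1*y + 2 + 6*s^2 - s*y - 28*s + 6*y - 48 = 6*s^2 + s*(-y - 21) + 5*y - 45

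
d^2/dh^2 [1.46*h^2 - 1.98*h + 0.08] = 2.92000000000000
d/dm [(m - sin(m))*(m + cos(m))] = -sqrt(2)*m*sin(m + pi/4) + 2*m - cos(2*m) + sqrt(2)*cos(m + pi/4)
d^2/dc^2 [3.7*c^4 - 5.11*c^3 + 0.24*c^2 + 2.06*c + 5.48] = 44.4*c^2 - 30.66*c + 0.48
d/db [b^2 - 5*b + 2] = 2*b - 5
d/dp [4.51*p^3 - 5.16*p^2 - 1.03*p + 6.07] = 13.53*p^2 - 10.32*p - 1.03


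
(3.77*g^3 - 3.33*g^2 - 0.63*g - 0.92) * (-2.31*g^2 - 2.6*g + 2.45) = -8.7087*g^5 - 2.1097*g^4 + 19.3498*g^3 - 4.3953*g^2 + 0.8485*g - 2.254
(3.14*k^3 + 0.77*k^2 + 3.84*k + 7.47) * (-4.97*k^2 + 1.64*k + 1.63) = -15.6058*k^5 + 1.3227*k^4 - 12.7038*k^3 - 29.5732*k^2 + 18.51*k + 12.1761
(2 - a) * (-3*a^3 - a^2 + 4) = 3*a^4 - 5*a^3 - 2*a^2 - 4*a + 8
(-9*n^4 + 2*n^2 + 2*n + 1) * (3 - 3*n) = 27*n^5 - 27*n^4 - 6*n^3 + 3*n + 3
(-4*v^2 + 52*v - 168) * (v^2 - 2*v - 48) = -4*v^4 + 60*v^3 - 80*v^2 - 2160*v + 8064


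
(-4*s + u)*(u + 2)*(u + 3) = -4*s*u^2 - 20*s*u - 24*s + u^3 + 5*u^2 + 6*u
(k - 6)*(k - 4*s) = k^2 - 4*k*s - 6*k + 24*s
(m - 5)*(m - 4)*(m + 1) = m^3 - 8*m^2 + 11*m + 20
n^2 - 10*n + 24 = (n - 6)*(n - 4)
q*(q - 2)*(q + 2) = q^3 - 4*q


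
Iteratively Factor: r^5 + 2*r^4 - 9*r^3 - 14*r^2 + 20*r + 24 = (r - 2)*(r^4 + 4*r^3 - r^2 - 16*r - 12) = (r - 2)*(r + 1)*(r^3 + 3*r^2 - 4*r - 12) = (r - 2)*(r + 1)*(r + 3)*(r^2 - 4) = (r - 2)*(r + 1)*(r + 2)*(r + 3)*(r - 2)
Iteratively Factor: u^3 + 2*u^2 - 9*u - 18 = (u + 2)*(u^2 - 9) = (u + 2)*(u + 3)*(u - 3)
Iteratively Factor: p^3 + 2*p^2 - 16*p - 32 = (p - 4)*(p^2 + 6*p + 8) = (p - 4)*(p + 2)*(p + 4)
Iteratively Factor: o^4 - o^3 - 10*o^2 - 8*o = (o - 4)*(o^3 + 3*o^2 + 2*o) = (o - 4)*(o + 2)*(o^2 + o) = (o - 4)*(o + 1)*(o + 2)*(o)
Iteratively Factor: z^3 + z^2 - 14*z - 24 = (z - 4)*(z^2 + 5*z + 6) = (z - 4)*(z + 3)*(z + 2)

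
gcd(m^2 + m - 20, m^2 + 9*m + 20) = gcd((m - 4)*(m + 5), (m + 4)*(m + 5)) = m + 5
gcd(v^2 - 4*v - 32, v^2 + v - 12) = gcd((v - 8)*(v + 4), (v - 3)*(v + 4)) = v + 4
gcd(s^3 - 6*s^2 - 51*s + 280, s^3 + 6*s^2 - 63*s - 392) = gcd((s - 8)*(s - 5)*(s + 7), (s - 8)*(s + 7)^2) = s^2 - s - 56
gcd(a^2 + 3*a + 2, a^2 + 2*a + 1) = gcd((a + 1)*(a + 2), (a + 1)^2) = a + 1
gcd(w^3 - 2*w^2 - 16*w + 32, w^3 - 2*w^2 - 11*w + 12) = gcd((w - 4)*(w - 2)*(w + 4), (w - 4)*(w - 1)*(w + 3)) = w - 4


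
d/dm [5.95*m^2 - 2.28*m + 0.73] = 11.9*m - 2.28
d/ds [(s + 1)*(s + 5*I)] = 2*s + 1 + 5*I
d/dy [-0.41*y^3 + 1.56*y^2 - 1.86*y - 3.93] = -1.23*y^2 + 3.12*y - 1.86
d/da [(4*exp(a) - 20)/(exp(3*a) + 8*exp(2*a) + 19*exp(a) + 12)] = 4*(-(exp(a) - 5)*(3*exp(2*a) + 16*exp(a) + 19) + exp(3*a) + 8*exp(2*a) + 19*exp(a) + 12)*exp(a)/(exp(3*a) + 8*exp(2*a) + 19*exp(a) + 12)^2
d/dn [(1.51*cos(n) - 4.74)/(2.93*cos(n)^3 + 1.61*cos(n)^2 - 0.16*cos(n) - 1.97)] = (8.8486*cos(n)^3 - 39.2335*cos(n)^2 - 15.2628*cos(n) + 3.7331)*sin(n)/(8.5849*cos(n)^6 + 9.4346*cos(n)^5 + 1.6545*cos(n)^4 - 12.0594*cos(n)^3 - 6.3178*cos(n)^2 + 0.6304*cos(n) + 3.8809)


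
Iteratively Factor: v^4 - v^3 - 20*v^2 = (v - 5)*(v^3 + 4*v^2) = v*(v - 5)*(v^2 + 4*v) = v*(v - 5)*(v + 4)*(v)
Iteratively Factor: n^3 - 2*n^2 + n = (n)*(n^2 - 2*n + 1) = n*(n - 1)*(n - 1)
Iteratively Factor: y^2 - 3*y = (y)*(y - 3)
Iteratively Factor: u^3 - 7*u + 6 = (u - 2)*(u^2 + 2*u - 3) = (u - 2)*(u + 3)*(u - 1)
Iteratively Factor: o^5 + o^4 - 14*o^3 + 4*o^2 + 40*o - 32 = (o - 1)*(o^4 + 2*o^3 - 12*o^2 - 8*o + 32) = (o - 2)*(o - 1)*(o^3 + 4*o^2 - 4*o - 16) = (o - 2)*(o - 1)*(o + 4)*(o^2 - 4) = (o - 2)^2*(o - 1)*(o + 4)*(o + 2)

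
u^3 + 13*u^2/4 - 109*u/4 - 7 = (u - 4)*(u + 1/4)*(u + 7)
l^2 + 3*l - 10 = (l - 2)*(l + 5)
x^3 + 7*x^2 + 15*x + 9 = (x + 1)*(x + 3)^2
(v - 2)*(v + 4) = v^2 + 2*v - 8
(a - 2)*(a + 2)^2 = a^3 + 2*a^2 - 4*a - 8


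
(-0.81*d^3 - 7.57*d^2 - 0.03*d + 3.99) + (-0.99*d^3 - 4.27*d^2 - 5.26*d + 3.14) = -1.8*d^3 - 11.84*d^2 - 5.29*d + 7.13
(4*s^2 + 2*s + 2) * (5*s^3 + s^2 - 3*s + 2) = 20*s^5 + 14*s^4 + 4*s^2 - 2*s + 4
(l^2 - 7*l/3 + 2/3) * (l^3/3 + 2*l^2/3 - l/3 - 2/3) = l^5/3 - l^4/9 - 5*l^3/3 + 5*l^2/9 + 4*l/3 - 4/9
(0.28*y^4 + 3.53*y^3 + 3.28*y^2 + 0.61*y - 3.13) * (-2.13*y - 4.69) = -0.5964*y^5 - 8.8321*y^4 - 23.5421*y^3 - 16.6825*y^2 + 3.806*y + 14.6797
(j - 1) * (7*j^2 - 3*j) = 7*j^3 - 10*j^2 + 3*j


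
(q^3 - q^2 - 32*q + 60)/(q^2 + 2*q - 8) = (q^2 + q - 30)/(q + 4)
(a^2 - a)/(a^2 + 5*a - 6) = a/(a + 6)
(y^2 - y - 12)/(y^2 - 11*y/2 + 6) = 2*(y + 3)/(2*y - 3)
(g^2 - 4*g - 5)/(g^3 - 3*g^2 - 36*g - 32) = (g - 5)/(g^2 - 4*g - 32)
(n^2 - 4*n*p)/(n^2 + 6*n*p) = (n - 4*p)/(n + 6*p)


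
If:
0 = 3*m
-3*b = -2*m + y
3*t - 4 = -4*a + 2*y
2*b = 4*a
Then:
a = -y/6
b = -y/3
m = 0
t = 8*y/9 + 4/3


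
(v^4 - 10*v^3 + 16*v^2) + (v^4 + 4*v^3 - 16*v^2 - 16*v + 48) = 2*v^4 - 6*v^3 - 16*v + 48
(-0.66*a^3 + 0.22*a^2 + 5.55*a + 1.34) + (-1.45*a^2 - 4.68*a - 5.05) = -0.66*a^3 - 1.23*a^2 + 0.87*a - 3.71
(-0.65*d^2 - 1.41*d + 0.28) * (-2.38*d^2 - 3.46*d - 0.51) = 1.547*d^4 + 5.6048*d^3 + 4.5437*d^2 - 0.2497*d - 0.1428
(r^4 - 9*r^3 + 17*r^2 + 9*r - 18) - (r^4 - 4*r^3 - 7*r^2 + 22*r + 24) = -5*r^3 + 24*r^2 - 13*r - 42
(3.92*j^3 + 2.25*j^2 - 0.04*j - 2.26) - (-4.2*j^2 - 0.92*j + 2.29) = 3.92*j^3 + 6.45*j^2 + 0.88*j - 4.55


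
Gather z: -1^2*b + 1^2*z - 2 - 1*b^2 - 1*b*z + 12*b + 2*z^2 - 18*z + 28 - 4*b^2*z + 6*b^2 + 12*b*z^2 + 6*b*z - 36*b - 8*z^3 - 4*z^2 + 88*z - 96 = 5*b^2 - 25*b - 8*z^3 + z^2*(12*b - 2) + z*(-4*b^2 + 5*b + 71) - 70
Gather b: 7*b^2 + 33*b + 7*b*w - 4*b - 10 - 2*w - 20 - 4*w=7*b^2 + b*(7*w + 29) - 6*w - 30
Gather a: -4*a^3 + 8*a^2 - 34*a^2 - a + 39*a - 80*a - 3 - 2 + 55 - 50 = -4*a^3 - 26*a^2 - 42*a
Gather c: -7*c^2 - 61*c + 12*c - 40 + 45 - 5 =-7*c^2 - 49*c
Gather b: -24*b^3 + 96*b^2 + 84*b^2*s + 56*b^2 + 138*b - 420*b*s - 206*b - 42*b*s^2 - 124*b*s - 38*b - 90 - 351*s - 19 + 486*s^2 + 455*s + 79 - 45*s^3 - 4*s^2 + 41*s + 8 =-24*b^3 + b^2*(84*s + 152) + b*(-42*s^2 - 544*s - 106) - 45*s^3 + 482*s^2 + 145*s - 22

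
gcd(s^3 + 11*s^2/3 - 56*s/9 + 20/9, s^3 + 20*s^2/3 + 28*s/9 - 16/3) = s - 2/3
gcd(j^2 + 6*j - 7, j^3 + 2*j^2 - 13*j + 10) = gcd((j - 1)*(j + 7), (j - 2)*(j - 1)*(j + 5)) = j - 1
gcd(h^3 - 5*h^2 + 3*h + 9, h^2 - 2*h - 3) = h^2 - 2*h - 3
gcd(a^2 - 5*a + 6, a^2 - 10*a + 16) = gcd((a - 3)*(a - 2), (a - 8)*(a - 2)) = a - 2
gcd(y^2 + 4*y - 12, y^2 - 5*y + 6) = y - 2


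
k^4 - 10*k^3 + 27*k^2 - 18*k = k*(k - 6)*(k - 3)*(k - 1)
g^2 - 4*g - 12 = (g - 6)*(g + 2)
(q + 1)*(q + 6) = q^2 + 7*q + 6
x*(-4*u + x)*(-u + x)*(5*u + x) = 20*u^3*x - 21*u^2*x^2 + x^4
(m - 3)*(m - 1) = m^2 - 4*m + 3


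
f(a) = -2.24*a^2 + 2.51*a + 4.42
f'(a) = 2.51 - 4.48*a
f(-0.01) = 4.39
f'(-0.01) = 2.55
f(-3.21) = -26.72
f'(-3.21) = 16.89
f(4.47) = -29.12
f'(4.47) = -17.52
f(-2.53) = -16.27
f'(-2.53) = 13.84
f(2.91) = -7.24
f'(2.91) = -10.53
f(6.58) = -76.05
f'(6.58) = -26.97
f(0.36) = 5.03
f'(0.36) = 0.90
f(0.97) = 4.75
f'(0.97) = -1.84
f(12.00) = -288.02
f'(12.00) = -51.25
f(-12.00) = -348.26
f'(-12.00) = 56.27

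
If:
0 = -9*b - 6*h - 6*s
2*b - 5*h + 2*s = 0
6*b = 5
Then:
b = 5/6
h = -5/42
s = -95/84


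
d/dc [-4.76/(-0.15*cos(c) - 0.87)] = 0.714*sin(c)/(0.15*cos(c) + 0.87)^2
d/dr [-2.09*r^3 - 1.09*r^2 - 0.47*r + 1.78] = -6.27*r^2 - 2.18*r - 0.47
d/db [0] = 0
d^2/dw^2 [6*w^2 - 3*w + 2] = 12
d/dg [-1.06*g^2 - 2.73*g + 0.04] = -2.12*g - 2.73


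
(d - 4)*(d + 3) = d^2 - d - 12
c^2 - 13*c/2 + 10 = (c - 4)*(c - 5/2)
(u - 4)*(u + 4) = u^2 - 16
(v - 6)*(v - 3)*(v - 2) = v^3 - 11*v^2 + 36*v - 36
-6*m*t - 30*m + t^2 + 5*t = (-6*m + t)*(t + 5)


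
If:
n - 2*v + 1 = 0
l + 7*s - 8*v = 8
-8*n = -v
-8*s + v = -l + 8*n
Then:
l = 1472/225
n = 1/15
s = 184/225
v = 8/15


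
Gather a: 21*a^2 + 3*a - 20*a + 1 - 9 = 21*a^2 - 17*a - 8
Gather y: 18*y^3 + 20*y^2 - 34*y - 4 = 18*y^3 + 20*y^2 - 34*y - 4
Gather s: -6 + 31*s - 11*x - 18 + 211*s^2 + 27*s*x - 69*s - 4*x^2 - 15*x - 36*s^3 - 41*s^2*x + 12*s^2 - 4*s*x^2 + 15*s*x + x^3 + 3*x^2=-36*s^3 + s^2*(223 - 41*x) + s*(-4*x^2 + 42*x - 38) + x^3 - x^2 - 26*x - 24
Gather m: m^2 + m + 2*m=m^2 + 3*m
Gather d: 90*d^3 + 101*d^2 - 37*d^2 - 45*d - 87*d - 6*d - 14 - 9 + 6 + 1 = 90*d^3 + 64*d^2 - 138*d - 16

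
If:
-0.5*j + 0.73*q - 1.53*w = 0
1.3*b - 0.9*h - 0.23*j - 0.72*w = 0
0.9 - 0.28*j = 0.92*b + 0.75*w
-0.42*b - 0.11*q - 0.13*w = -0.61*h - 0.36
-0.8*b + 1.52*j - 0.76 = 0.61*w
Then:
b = 0.39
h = 0.02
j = 0.87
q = 1.43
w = 0.40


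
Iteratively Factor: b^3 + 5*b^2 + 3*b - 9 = (b + 3)*(b^2 + 2*b - 3) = (b + 3)^2*(b - 1)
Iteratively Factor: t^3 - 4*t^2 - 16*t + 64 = (t + 4)*(t^2 - 8*t + 16) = (t - 4)*(t + 4)*(t - 4)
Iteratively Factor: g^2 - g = (g - 1)*(g)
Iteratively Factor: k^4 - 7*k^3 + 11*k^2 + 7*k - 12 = (k - 3)*(k^3 - 4*k^2 - k + 4) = (k - 4)*(k - 3)*(k^2 - 1) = (k - 4)*(k - 3)*(k - 1)*(k + 1)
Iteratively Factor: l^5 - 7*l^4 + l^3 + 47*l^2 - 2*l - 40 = (l - 1)*(l^4 - 6*l^3 - 5*l^2 + 42*l + 40) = (l - 1)*(l + 1)*(l^3 - 7*l^2 + 2*l + 40) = (l - 1)*(l + 1)*(l + 2)*(l^2 - 9*l + 20) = (l - 4)*(l - 1)*(l + 1)*(l + 2)*(l - 5)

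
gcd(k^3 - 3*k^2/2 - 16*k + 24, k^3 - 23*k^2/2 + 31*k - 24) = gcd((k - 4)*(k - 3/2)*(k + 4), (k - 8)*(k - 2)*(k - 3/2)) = k - 3/2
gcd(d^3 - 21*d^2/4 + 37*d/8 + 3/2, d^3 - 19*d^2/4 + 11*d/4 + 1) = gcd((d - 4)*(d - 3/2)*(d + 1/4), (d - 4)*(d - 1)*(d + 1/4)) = d^2 - 15*d/4 - 1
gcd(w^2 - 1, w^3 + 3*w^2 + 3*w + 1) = w + 1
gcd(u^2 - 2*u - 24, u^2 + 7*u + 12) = u + 4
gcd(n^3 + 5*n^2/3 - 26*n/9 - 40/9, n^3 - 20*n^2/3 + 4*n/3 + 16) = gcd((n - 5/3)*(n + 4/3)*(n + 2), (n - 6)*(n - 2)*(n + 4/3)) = n + 4/3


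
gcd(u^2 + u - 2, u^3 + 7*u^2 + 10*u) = u + 2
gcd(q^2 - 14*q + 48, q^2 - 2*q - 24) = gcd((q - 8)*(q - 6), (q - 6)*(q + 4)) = q - 6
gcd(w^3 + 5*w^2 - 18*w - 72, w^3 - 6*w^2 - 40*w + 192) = w^2 + 2*w - 24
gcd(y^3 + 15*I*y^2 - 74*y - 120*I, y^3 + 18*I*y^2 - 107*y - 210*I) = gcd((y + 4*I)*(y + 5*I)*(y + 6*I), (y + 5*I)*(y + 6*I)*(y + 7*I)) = y^2 + 11*I*y - 30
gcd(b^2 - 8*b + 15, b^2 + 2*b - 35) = b - 5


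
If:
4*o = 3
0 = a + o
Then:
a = -3/4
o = 3/4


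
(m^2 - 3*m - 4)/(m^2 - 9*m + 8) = (m^2 - 3*m - 4)/(m^2 - 9*m + 8)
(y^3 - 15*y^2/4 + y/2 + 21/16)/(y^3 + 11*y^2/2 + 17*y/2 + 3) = (8*y^2 - 34*y + 21)/(8*(y^2 + 5*y + 6))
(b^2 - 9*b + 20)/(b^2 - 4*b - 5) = (b - 4)/(b + 1)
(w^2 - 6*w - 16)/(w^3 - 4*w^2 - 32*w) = (w + 2)/(w*(w + 4))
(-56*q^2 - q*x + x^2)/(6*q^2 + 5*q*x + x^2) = (-56*q^2 - q*x + x^2)/(6*q^2 + 5*q*x + x^2)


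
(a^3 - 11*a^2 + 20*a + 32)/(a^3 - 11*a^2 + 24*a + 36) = (a^2 - 12*a + 32)/(a^2 - 12*a + 36)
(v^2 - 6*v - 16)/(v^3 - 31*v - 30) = (-v^2 + 6*v + 16)/(-v^3 + 31*v + 30)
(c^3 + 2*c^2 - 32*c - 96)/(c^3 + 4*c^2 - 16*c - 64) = (c - 6)/(c - 4)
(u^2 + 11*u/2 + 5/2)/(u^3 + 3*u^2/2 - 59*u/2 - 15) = (u + 5)/(u^2 + u - 30)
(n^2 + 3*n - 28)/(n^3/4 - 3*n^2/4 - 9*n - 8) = 4*(-n^2 - 3*n + 28)/(-n^3 + 3*n^2 + 36*n + 32)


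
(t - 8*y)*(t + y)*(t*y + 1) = t^3*y - 7*t^2*y^2 + t^2 - 8*t*y^3 - 7*t*y - 8*y^2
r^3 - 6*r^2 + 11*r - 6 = (r - 3)*(r - 2)*(r - 1)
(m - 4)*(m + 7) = m^2 + 3*m - 28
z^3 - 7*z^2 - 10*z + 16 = (z - 8)*(z - 1)*(z + 2)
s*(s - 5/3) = s^2 - 5*s/3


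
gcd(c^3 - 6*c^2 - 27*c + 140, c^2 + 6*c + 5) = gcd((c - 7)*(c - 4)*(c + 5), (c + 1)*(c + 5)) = c + 5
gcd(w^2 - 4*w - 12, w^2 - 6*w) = w - 6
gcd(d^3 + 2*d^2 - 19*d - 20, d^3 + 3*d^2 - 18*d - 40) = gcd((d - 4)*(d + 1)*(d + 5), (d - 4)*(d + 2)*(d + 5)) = d^2 + d - 20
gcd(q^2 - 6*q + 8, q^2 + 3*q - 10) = q - 2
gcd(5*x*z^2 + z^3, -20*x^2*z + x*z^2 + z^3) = 5*x*z + z^2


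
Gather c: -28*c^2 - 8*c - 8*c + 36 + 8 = -28*c^2 - 16*c + 44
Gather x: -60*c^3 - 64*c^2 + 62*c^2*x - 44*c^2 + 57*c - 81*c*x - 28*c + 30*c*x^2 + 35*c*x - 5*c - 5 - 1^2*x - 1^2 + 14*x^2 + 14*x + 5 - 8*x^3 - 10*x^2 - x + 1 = -60*c^3 - 108*c^2 + 24*c - 8*x^3 + x^2*(30*c + 4) + x*(62*c^2 - 46*c + 12)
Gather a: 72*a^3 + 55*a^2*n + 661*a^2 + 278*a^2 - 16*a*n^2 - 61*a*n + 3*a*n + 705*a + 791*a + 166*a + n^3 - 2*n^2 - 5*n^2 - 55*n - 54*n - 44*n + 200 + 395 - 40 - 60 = 72*a^3 + a^2*(55*n + 939) + a*(-16*n^2 - 58*n + 1662) + n^3 - 7*n^2 - 153*n + 495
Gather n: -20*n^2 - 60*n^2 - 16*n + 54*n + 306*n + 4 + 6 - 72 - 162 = -80*n^2 + 344*n - 224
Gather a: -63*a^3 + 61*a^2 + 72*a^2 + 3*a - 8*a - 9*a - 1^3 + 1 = -63*a^3 + 133*a^2 - 14*a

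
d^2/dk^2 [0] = 0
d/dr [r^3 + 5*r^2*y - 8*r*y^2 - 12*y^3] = 3*r^2 + 10*r*y - 8*y^2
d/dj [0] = 0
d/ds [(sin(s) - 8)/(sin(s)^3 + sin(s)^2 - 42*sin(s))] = (-2*sin(s)^3 + 23*sin(s)^2 + 16*sin(s) - 336)*cos(s)/((sin(s)^2 + sin(s) - 42)^2*sin(s)^2)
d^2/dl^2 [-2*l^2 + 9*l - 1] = -4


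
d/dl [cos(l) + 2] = -sin(l)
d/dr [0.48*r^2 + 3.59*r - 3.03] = 0.96*r + 3.59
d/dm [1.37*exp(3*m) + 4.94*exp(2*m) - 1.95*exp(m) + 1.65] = (4.11*exp(2*m) + 9.88*exp(m) - 1.95)*exp(m)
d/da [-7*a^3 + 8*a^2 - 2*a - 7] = -21*a^2 + 16*a - 2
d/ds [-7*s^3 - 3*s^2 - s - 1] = -21*s^2 - 6*s - 1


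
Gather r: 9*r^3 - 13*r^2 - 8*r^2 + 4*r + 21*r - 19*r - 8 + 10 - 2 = 9*r^3 - 21*r^2 + 6*r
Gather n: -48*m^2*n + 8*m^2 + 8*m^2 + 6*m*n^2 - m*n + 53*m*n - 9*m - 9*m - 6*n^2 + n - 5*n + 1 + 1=16*m^2 - 18*m + n^2*(6*m - 6) + n*(-48*m^2 + 52*m - 4) + 2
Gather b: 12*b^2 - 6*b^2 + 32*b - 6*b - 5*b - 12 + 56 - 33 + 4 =6*b^2 + 21*b + 15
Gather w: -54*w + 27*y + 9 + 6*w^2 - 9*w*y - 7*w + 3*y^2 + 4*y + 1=6*w^2 + w*(-9*y - 61) + 3*y^2 + 31*y + 10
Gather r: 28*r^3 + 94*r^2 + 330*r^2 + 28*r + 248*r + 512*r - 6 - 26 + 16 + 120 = 28*r^3 + 424*r^2 + 788*r + 104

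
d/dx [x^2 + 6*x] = 2*x + 6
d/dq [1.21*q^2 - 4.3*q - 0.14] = 2.42*q - 4.3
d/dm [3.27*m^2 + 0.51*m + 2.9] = 6.54*m + 0.51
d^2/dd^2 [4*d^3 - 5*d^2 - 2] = 24*d - 10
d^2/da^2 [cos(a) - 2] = -cos(a)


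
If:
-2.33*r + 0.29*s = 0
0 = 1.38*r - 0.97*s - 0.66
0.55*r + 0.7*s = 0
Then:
No Solution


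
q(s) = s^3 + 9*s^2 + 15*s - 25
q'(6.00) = 231.00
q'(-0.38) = 8.59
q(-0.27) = -28.41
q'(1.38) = 45.55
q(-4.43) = -1.76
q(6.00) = 605.00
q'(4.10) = 139.23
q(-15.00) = -1600.00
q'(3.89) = 130.42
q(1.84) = 39.30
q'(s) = 3*s^2 + 18*s + 15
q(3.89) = 228.40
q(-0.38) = -29.46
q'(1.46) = 47.67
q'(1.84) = 58.28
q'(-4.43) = -5.87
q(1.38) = 15.47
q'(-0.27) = 10.36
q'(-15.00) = 420.00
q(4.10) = 256.71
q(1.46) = 19.20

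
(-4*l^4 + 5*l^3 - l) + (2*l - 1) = -4*l^4 + 5*l^3 + l - 1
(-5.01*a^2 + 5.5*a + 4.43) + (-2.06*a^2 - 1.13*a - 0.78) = -7.07*a^2 + 4.37*a + 3.65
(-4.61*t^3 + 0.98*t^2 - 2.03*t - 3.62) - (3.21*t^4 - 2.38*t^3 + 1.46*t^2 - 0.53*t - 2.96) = -3.21*t^4 - 2.23*t^3 - 0.48*t^2 - 1.5*t - 0.66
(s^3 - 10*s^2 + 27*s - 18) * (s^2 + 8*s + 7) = s^5 - 2*s^4 - 46*s^3 + 128*s^2 + 45*s - 126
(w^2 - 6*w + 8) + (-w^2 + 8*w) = 2*w + 8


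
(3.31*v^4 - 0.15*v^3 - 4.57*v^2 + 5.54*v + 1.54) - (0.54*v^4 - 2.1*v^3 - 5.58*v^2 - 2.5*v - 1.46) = 2.77*v^4 + 1.95*v^3 + 1.01*v^2 + 8.04*v + 3.0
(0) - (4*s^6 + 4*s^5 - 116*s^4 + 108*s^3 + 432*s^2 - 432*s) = -4*s^6 - 4*s^5 + 116*s^4 - 108*s^3 - 432*s^2 + 432*s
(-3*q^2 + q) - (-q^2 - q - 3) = -2*q^2 + 2*q + 3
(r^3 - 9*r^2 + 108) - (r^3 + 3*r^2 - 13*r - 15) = -12*r^2 + 13*r + 123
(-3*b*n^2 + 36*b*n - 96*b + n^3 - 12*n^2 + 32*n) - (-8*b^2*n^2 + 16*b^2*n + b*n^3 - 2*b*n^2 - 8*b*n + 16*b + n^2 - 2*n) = 8*b^2*n^2 - 16*b^2*n - b*n^3 - b*n^2 + 44*b*n - 112*b + n^3 - 13*n^2 + 34*n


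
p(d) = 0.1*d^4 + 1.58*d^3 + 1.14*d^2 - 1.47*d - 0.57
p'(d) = 0.4*d^3 + 4.74*d^2 + 2.28*d - 1.47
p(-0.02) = -0.54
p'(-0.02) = -1.51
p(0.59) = -0.70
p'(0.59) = 1.61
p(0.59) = -0.70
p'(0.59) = 1.61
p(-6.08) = -167.95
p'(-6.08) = 69.99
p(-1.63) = -1.28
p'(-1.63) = 5.68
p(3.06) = 59.65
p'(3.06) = 61.35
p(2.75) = 42.59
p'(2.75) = 48.96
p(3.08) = 60.88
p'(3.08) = 62.21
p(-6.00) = -162.39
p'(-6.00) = 69.09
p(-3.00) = -20.46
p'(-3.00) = 23.55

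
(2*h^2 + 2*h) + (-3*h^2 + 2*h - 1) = -h^2 + 4*h - 1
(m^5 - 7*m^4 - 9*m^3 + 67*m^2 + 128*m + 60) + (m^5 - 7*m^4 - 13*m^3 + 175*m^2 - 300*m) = 2*m^5 - 14*m^4 - 22*m^3 + 242*m^2 - 172*m + 60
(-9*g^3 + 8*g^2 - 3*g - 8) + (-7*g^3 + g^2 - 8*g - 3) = -16*g^3 + 9*g^2 - 11*g - 11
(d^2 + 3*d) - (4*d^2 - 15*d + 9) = -3*d^2 + 18*d - 9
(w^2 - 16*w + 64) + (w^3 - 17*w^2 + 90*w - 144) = w^3 - 16*w^2 + 74*w - 80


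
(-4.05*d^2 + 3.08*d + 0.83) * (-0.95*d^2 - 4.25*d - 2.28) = 3.8475*d^4 + 14.2865*d^3 - 4.6445*d^2 - 10.5499*d - 1.8924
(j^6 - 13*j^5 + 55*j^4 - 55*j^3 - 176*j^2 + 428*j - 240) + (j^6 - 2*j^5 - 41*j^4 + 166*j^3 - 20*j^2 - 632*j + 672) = 2*j^6 - 15*j^5 + 14*j^4 + 111*j^3 - 196*j^2 - 204*j + 432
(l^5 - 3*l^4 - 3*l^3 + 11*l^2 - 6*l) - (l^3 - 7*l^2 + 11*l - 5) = l^5 - 3*l^4 - 4*l^3 + 18*l^2 - 17*l + 5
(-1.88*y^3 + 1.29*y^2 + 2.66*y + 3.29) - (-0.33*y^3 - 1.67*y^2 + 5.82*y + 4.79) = -1.55*y^3 + 2.96*y^2 - 3.16*y - 1.5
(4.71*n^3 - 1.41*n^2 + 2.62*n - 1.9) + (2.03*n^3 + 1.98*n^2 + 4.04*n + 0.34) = 6.74*n^3 + 0.57*n^2 + 6.66*n - 1.56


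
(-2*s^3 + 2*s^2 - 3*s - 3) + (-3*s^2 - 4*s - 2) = -2*s^3 - s^2 - 7*s - 5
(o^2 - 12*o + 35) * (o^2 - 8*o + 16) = o^4 - 20*o^3 + 147*o^2 - 472*o + 560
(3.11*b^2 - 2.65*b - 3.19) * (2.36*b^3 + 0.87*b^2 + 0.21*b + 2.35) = 7.3396*b^5 - 3.5483*b^4 - 9.1808*b^3 + 3.9767*b^2 - 6.8974*b - 7.4965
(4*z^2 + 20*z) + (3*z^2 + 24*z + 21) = 7*z^2 + 44*z + 21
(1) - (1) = 0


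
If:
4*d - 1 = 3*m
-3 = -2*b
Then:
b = 3/2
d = 3*m/4 + 1/4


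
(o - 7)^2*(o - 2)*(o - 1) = o^4 - 17*o^3 + 93*o^2 - 175*o + 98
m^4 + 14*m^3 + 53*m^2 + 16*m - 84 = (m - 1)*(m + 2)*(m + 6)*(m + 7)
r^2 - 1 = (r - 1)*(r + 1)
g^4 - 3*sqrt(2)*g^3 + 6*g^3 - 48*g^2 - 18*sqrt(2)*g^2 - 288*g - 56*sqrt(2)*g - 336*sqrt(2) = (g + 6)*(g - 7*sqrt(2))*(g + 2*sqrt(2))^2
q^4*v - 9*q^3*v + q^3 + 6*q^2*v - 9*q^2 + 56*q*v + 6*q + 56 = (q - 7)*(q - 4)*(q + 2)*(q*v + 1)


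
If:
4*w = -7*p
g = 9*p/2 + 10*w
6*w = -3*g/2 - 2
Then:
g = -13/15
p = 1/15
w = -7/60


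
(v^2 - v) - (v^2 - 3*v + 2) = 2*v - 2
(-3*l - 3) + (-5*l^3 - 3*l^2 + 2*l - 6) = -5*l^3 - 3*l^2 - l - 9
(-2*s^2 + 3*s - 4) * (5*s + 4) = -10*s^3 + 7*s^2 - 8*s - 16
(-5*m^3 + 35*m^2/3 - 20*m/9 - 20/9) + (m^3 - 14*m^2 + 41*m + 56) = -4*m^3 - 7*m^2/3 + 349*m/9 + 484/9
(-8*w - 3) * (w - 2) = -8*w^2 + 13*w + 6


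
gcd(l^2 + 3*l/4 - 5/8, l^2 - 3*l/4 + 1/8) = l - 1/2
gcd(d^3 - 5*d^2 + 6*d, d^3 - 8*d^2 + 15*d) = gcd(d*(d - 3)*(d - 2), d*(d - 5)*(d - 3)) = d^2 - 3*d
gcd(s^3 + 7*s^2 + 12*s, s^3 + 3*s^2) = s^2 + 3*s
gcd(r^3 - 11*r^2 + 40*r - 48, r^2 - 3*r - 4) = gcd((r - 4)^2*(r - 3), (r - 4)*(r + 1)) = r - 4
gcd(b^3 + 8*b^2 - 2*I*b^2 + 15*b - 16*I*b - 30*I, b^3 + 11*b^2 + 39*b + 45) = b^2 + 8*b + 15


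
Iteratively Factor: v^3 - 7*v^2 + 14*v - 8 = (v - 1)*(v^2 - 6*v + 8) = (v - 2)*(v - 1)*(v - 4)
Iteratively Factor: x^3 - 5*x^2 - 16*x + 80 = (x - 4)*(x^2 - x - 20) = (x - 4)*(x + 4)*(x - 5)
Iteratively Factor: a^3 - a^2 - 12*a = (a - 4)*(a^2 + 3*a) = (a - 4)*(a + 3)*(a)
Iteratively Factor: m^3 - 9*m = (m + 3)*(m^2 - 3*m) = m*(m + 3)*(m - 3)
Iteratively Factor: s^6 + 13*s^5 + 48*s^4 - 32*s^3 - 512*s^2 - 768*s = (s + 4)*(s^5 + 9*s^4 + 12*s^3 - 80*s^2 - 192*s) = (s + 4)^2*(s^4 + 5*s^3 - 8*s^2 - 48*s) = (s + 4)^3*(s^3 + s^2 - 12*s) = s*(s + 4)^3*(s^2 + s - 12) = s*(s + 4)^4*(s - 3)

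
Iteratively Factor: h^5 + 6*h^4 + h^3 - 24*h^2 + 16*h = (h - 1)*(h^4 + 7*h^3 + 8*h^2 - 16*h) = (h - 1)^2*(h^3 + 8*h^2 + 16*h) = (h - 1)^2*(h + 4)*(h^2 + 4*h) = h*(h - 1)^2*(h + 4)*(h + 4)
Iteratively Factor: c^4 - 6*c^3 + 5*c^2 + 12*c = (c - 3)*(c^3 - 3*c^2 - 4*c) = (c - 4)*(c - 3)*(c^2 + c) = (c - 4)*(c - 3)*(c + 1)*(c)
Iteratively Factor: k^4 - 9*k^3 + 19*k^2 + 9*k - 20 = (k + 1)*(k^3 - 10*k^2 + 29*k - 20) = (k - 1)*(k + 1)*(k^2 - 9*k + 20) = (k - 4)*(k - 1)*(k + 1)*(k - 5)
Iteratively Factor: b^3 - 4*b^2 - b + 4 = (b - 4)*(b^2 - 1) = (b - 4)*(b - 1)*(b + 1)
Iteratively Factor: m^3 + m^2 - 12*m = (m - 3)*(m^2 + 4*m) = (m - 3)*(m + 4)*(m)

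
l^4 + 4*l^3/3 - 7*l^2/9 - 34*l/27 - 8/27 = (l - 1)*(l + 1/3)*(l + 2/3)*(l + 4/3)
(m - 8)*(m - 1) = m^2 - 9*m + 8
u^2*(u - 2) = u^3 - 2*u^2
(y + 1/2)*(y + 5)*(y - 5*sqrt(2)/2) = y^3 - 5*sqrt(2)*y^2/2 + 11*y^2/2 - 55*sqrt(2)*y/4 + 5*y/2 - 25*sqrt(2)/4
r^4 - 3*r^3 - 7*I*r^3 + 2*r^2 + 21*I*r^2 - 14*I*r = r*(r - 2)*(r - 1)*(r - 7*I)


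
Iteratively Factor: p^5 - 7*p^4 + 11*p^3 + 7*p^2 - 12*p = (p - 1)*(p^4 - 6*p^3 + 5*p^2 + 12*p) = (p - 4)*(p - 1)*(p^3 - 2*p^2 - 3*p) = p*(p - 4)*(p - 1)*(p^2 - 2*p - 3) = p*(p - 4)*(p - 3)*(p - 1)*(p + 1)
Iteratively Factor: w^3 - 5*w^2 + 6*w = (w - 3)*(w^2 - 2*w) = (w - 3)*(w - 2)*(w)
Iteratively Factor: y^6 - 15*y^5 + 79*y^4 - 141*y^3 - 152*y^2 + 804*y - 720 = (y + 2)*(y^5 - 17*y^4 + 113*y^3 - 367*y^2 + 582*y - 360) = (y - 3)*(y + 2)*(y^4 - 14*y^3 + 71*y^2 - 154*y + 120) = (y - 3)^2*(y + 2)*(y^3 - 11*y^2 + 38*y - 40) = (y - 5)*(y - 3)^2*(y + 2)*(y^2 - 6*y + 8) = (y - 5)*(y - 3)^2*(y - 2)*(y + 2)*(y - 4)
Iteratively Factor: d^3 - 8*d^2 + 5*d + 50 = (d - 5)*(d^2 - 3*d - 10) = (d - 5)^2*(d + 2)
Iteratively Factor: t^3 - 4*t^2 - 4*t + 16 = (t + 2)*(t^2 - 6*t + 8) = (t - 2)*(t + 2)*(t - 4)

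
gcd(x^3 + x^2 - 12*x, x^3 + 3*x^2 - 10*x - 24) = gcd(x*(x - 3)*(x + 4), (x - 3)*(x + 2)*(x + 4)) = x^2 + x - 12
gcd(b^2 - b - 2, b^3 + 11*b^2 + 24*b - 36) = 1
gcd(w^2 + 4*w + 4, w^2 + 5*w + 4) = 1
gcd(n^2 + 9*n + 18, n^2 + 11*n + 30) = n + 6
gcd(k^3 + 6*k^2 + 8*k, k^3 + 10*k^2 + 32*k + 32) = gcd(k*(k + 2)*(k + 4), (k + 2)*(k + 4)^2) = k^2 + 6*k + 8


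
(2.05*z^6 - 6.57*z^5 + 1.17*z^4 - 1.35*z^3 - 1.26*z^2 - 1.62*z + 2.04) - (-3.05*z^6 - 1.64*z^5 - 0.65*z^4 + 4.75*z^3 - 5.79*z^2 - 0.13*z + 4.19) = 5.1*z^6 - 4.93*z^5 + 1.82*z^4 - 6.1*z^3 + 4.53*z^2 - 1.49*z - 2.15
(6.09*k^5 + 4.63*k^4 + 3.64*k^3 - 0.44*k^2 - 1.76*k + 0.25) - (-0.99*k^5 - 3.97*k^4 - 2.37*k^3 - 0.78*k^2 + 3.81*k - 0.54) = 7.08*k^5 + 8.6*k^4 + 6.01*k^3 + 0.34*k^2 - 5.57*k + 0.79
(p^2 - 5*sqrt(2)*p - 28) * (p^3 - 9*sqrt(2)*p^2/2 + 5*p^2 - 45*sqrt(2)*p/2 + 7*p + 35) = p^5 - 19*sqrt(2)*p^4/2 + 5*p^4 - 95*sqrt(2)*p^3/2 + 24*p^3 + 120*p^2 + 91*sqrt(2)*p^2 - 196*p + 455*sqrt(2)*p - 980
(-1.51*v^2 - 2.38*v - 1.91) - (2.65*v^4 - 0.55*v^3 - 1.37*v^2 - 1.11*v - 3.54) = -2.65*v^4 + 0.55*v^3 - 0.14*v^2 - 1.27*v + 1.63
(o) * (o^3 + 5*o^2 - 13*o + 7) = o^4 + 5*o^3 - 13*o^2 + 7*o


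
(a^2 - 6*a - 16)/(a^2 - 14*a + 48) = (a + 2)/(a - 6)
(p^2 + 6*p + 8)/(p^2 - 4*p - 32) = (p + 2)/(p - 8)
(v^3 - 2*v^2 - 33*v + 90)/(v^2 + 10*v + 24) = (v^2 - 8*v + 15)/(v + 4)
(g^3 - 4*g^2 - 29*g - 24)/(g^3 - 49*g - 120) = (g + 1)/(g + 5)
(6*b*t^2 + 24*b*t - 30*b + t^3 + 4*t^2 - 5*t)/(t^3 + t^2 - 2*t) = (6*b*t + 30*b + t^2 + 5*t)/(t*(t + 2))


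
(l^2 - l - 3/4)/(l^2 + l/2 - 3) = (l + 1/2)/(l + 2)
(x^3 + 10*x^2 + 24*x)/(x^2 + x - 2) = x*(x^2 + 10*x + 24)/(x^2 + x - 2)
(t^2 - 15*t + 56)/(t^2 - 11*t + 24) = (t - 7)/(t - 3)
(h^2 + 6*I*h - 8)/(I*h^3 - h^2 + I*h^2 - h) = (h^2 + 6*I*h - 8)/(h*(I*h^2 - h + I*h - 1))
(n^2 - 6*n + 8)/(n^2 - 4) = (n - 4)/(n + 2)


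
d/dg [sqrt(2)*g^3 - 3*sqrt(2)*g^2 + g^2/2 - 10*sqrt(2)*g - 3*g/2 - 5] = 3*sqrt(2)*g^2 - 6*sqrt(2)*g + g - 10*sqrt(2) - 3/2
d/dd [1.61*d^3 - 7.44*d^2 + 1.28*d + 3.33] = 4.83*d^2 - 14.88*d + 1.28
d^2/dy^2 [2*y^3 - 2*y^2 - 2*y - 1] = 12*y - 4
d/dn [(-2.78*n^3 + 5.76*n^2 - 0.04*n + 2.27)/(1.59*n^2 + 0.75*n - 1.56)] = (-4.4202*n^4 - 4.17*n^3 + 17.394*n^2 - 25.1898*n - 1.6401)/(2.5281*n^4 + 2.385*n^3 - 4.3983*n^2 - 2.34*n + 2.4336)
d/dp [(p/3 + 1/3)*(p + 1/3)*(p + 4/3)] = p^2 + 16*p/9 + 19/27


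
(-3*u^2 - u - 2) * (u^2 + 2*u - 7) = -3*u^4 - 7*u^3 + 17*u^2 + 3*u + 14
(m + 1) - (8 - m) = 2*m - 7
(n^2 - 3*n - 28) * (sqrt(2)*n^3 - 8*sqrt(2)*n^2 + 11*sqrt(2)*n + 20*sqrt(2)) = sqrt(2)*n^5 - 11*sqrt(2)*n^4 + 7*sqrt(2)*n^3 + 211*sqrt(2)*n^2 - 368*sqrt(2)*n - 560*sqrt(2)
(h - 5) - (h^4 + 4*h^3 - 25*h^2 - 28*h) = -h^4 - 4*h^3 + 25*h^2 + 29*h - 5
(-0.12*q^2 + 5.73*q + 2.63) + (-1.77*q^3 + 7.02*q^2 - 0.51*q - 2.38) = -1.77*q^3 + 6.9*q^2 + 5.22*q + 0.25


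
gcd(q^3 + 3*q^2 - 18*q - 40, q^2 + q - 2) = q + 2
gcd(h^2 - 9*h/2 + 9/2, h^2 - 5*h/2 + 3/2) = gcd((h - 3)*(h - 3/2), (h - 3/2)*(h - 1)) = h - 3/2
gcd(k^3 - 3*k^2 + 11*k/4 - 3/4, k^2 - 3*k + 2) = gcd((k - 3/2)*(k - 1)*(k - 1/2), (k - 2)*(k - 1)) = k - 1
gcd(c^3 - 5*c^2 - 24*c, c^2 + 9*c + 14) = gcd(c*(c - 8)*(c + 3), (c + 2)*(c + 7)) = 1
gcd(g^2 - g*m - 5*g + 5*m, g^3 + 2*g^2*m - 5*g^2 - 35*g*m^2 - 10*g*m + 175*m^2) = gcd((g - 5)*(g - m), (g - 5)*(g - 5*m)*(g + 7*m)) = g - 5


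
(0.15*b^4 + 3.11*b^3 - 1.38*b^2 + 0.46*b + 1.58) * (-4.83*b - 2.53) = -0.7245*b^5 - 15.4008*b^4 - 1.2029*b^3 + 1.2696*b^2 - 8.7952*b - 3.9974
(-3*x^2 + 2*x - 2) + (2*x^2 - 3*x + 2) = -x^2 - x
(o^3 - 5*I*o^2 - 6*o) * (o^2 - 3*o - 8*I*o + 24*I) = o^5 - 3*o^4 - 13*I*o^4 - 46*o^3 + 39*I*o^3 + 138*o^2 + 48*I*o^2 - 144*I*o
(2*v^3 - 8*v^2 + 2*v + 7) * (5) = 10*v^3 - 40*v^2 + 10*v + 35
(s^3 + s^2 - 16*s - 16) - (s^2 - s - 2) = s^3 - 15*s - 14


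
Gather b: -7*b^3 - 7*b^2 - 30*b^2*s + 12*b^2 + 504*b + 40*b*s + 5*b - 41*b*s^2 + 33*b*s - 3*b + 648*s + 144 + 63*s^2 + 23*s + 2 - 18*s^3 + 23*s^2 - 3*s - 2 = -7*b^3 + b^2*(5 - 30*s) + b*(-41*s^2 + 73*s + 506) - 18*s^3 + 86*s^2 + 668*s + 144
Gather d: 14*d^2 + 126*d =14*d^2 + 126*d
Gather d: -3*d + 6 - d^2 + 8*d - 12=-d^2 + 5*d - 6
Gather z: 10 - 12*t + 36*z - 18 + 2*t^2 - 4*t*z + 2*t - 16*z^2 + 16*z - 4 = 2*t^2 - 10*t - 16*z^2 + z*(52 - 4*t) - 12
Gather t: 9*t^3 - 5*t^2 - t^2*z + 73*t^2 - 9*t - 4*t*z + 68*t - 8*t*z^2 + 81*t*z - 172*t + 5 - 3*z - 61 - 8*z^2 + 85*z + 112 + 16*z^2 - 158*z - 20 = 9*t^3 + t^2*(68 - z) + t*(-8*z^2 + 77*z - 113) + 8*z^2 - 76*z + 36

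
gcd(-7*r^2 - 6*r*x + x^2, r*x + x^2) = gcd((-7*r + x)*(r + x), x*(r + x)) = r + x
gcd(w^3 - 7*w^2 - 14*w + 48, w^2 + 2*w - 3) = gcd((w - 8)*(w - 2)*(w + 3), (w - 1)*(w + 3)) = w + 3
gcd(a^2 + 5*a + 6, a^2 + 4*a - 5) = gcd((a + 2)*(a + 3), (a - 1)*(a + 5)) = 1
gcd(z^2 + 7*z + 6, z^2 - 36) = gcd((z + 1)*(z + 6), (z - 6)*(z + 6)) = z + 6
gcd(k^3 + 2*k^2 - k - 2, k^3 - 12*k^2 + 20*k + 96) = k + 2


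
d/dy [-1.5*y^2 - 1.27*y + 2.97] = -3.0*y - 1.27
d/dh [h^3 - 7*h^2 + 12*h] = 3*h^2 - 14*h + 12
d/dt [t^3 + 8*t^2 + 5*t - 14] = 3*t^2 + 16*t + 5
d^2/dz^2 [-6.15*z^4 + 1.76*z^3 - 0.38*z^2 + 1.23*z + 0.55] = -73.8*z^2 + 10.56*z - 0.76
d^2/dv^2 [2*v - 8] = 0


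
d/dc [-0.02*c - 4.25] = -0.0200000000000000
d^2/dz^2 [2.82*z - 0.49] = 0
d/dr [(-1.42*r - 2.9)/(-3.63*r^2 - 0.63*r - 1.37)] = (-5.1546*r^2 - 21.054*r + 0.1184)/(13.1769*r^4 + 4.5738*r^3 + 10.3431*r^2 + 1.7262*r + 1.8769)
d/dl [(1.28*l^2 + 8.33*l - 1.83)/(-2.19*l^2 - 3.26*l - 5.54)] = (14.0699*l^2 - 22.1978*l - 52.114)/(4.7961*l^4 + 14.2788*l^3 + 34.8928*l^2 + 36.1208*l + 30.6916)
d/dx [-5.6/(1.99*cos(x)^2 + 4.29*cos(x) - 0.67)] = -(22.288*cos(x) + 24.024)*sin(x)/(1.99*cos(x)^2 + 4.29*cos(x) - 0.67)^2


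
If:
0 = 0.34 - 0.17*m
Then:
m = 2.00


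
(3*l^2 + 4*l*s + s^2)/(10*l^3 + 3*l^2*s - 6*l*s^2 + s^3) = (3*l + s)/(10*l^2 - 7*l*s + s^2)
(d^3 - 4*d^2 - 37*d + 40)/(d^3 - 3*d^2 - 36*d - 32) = (d^2 + 4*d - 5)/(d^2 + 5*d + 4)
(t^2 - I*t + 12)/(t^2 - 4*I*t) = (t + 3*I)/t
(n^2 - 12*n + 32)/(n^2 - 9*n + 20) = (n - 8)/(n - 5)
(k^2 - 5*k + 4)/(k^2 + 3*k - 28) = (k - 1)/(k + 7)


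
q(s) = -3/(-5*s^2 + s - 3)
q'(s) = -3*(10*s - 1)/(-5*s^2 + s - 3)^2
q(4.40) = 0.03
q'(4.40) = -0.01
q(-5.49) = 0.02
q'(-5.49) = 0.01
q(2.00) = 0.14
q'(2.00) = -0.13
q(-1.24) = 0.25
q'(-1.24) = 0.28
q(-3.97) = 0.03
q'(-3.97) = 0.02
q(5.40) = 0.02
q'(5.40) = -0.01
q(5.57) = 0.02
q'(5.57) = -0.01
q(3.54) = 0.05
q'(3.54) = -0.03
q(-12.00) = 0.00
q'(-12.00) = 0.00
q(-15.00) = 0.00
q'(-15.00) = 0.00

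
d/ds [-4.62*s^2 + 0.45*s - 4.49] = 0.45 - 9.24*s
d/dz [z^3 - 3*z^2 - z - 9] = 3*z^2 - 6*z - 1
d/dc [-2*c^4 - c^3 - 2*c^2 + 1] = c*(-8*c^2 - 3*c - 4)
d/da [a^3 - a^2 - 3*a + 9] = 3*a^2 - 2*a - 3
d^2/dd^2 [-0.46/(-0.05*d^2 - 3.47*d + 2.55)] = (-0.0023*d^2 - 0.15962*d + 0.46*(0.1*d + 3.47)*(0.2*d + 6.94) + 0.1173)/(0.05*d^2 + 3.47*d - 2.55)^3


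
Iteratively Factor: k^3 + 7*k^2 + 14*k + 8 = (k + 4)*(k^2 + 3*k + 2) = (k + 2)*(k + 4)*(k + 1)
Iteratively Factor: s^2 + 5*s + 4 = (s + 1)*(s + 4)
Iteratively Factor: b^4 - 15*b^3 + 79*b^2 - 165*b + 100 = (b - 5)*(b^3 - 10*b^2 + 29*b - 20) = (b - 5)^2*(b^2 - 5*b + 4) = (b - 5)^2*(b - 1)*(b - 4)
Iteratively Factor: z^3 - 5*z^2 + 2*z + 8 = (z - 2)*(z^2 - 3*z - 4) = (z - 2)*(z + 1)*(z - 4)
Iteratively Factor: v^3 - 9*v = (v)*(v^2 - 9) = v*(v + 3)*(v - 3)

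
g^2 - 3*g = g*(g - 3)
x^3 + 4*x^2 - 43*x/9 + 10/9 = (x - 2/3)*(x - 1/3)*(x + 5)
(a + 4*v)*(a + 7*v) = a^2 + 11*a*v + 28*v^2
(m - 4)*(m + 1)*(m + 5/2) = m^3 - m^2/2 - 23*m/2 - 10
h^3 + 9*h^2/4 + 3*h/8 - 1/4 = (h - 1/4)*(h + 1/2)*(h + 2)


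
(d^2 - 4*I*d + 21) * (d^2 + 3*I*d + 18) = d^4 - I*d^3 + 51*d^2 - 9*I*d + 378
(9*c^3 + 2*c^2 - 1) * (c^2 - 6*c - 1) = 9*c^5 - 52*c^4 - 21*c^3 - 3*c^2 + 6*c + 1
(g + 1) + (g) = 2*g + 1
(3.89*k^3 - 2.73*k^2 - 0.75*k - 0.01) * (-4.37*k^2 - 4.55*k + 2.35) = -16.9993*k^5 - 5.7694*k^4 + 24.8405*k^3 - 2.9593*k^2 - 1.717*k - 0.0235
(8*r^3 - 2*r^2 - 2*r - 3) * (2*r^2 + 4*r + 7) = 16*r^5 + 28*r^4 + 44*r^3 - 28*r^2 - 26*r - 21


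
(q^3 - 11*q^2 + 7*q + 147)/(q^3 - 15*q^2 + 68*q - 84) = (q^2 - 4*q - 21)/(q^2 - 8*q + 12)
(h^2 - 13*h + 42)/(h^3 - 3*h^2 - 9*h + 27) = (h^2 - 13*h + 42)/(h^3 - 3*h^2 - 9*h + 27)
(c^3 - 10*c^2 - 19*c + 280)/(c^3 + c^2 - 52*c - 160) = (c - 7)/(c + 4)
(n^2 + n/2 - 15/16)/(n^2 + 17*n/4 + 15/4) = (n - 3/4)/(n + 3)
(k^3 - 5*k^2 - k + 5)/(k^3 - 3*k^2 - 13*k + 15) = (k + 1)/(k + 3)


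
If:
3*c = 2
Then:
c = 2/3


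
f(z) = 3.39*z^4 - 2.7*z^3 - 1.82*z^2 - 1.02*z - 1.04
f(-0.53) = -0.34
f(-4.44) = 1521.38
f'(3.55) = 490.64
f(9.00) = 20115.85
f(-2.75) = 238.03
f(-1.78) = 44.27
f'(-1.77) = -95.15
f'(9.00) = 9195.36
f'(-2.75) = -334.27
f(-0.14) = -0.92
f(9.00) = 20115.85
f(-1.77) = 43.31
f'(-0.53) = -3.38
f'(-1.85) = -107.87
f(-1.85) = 51.42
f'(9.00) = 9195.36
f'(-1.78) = -96.68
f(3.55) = 390.02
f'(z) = 13.56*z^3 - 8.1*z^2 - 3.64*z - 1.02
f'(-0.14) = -0.71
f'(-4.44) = -1331.42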